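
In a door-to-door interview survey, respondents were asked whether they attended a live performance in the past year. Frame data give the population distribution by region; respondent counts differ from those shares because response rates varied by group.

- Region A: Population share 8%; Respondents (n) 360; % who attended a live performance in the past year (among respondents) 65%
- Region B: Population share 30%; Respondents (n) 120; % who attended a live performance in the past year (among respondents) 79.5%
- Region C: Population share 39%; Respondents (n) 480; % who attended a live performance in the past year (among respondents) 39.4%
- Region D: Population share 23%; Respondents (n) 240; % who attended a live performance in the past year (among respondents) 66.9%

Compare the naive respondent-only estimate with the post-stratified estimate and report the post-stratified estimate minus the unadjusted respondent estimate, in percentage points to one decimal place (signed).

Unadjusted (pooled respondent) estimate weights by respondent counts:
  (360/1200)×65 + (120/1200)×79.5 + (480/1200)×39.4 + (240/1200)×66.9 = 56.59%
Post-stratifying to population shares instead:
  0.08×65 + 0.3×79.5 + 0.39×39.4 + 0.23×66.9 = 59.803%
Difference = 59.803 − 56.59 = 3.213 pp.

+3.2 percentage points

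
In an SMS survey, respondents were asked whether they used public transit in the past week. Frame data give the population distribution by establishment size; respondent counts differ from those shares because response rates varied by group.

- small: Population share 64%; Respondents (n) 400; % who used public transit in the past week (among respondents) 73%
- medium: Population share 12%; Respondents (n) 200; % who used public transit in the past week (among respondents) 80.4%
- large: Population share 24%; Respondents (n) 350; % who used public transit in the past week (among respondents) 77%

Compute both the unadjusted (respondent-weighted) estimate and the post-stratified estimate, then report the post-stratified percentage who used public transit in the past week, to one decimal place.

Without adjustment, the pooled respondent share is:
  (400/950)×73 + (200/950)×80.4 + (350/950)×77 = 76.0316%
Post-stratified estimate weights by population shares:
  0.64×73 + 0.12×80.4 + 0.24×77 = 74.848%

74.8%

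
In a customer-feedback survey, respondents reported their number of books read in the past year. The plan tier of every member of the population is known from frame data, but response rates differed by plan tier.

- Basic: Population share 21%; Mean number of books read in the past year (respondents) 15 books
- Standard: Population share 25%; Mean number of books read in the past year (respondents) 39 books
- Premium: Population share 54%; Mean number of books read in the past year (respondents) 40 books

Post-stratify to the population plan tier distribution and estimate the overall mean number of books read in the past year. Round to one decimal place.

Each cell contributes population-share × respondent value:
  Basic: 0.21 × 15 = 3.15
  Standard: 0.25 × 39 = 9.75
  Premium: 0.54 × 40 = 21.6
Post-stratified estimate = 34.5 → 34.5.

34.5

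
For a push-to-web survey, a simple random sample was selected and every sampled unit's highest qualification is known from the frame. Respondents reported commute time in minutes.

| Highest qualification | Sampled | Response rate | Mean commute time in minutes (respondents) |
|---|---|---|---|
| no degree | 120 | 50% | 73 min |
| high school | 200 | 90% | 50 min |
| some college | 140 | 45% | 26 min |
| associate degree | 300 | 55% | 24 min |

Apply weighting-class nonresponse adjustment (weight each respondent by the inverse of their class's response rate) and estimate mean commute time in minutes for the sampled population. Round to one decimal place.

Each respondent's weight = sampled/responded in their class; summing within a class gives n_sampled, so:
  no degree: 120 × 73 = 8760
  high school: 200 × 50 = 10,000
  some college: 140 × 26 = 3640
  associate degree: 300 × 24 = 7200
Adjusted estimate = 29,600 / 760 = 38.9474 → 38.9.

38.9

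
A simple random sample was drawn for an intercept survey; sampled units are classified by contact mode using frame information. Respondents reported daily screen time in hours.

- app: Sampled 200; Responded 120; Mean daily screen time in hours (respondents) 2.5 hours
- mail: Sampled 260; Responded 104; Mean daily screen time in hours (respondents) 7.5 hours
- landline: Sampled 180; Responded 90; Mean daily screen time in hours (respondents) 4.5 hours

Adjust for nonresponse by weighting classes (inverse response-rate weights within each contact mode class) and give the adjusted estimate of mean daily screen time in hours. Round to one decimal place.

5.1

Class response rates: app 120/200 = 60%, mail 104/260 = 40%, landline 90/180 = 50%.
Inverse-response-rate weighting restores each class to its sampled count, so class totals weight by n_sampled:
  app: 200 × 2.5 = 500
  mail: 260 × 7.5 = 1950
  landline: 180 × 4.5 = 810
Adjusted estimate = 3260 / 640 = 5.09375 → 5.1.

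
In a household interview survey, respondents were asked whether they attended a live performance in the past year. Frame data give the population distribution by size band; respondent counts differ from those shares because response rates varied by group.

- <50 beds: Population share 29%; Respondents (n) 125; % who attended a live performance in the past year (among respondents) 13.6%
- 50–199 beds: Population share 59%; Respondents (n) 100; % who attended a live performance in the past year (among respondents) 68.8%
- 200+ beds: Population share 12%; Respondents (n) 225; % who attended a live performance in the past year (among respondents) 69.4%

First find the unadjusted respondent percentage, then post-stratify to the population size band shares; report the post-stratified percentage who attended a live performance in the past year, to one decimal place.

Unadjusted (pooled respondent) estimate weights by respondent counts:
  (125/450)×13.6 + (100/450)×68.8 + (225/450)×69.4 = 53.7667%
Post-stratified estimate weights by population shares:
  0.29×13.6 + 0.59×68.8 + 0.12×69.4 = 52.864%

52.9%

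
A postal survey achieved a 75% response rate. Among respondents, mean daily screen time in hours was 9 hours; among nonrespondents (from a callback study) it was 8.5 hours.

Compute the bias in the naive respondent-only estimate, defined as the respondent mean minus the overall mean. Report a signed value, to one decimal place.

+0.1

Nonresponse fraction = 1 − 0.75 = 0.25.
Bias = (nonresponse fraction) × (respondent mean − nonrespondent mean)
     = 0.25 × (9 − 8.5) = 0.25 × 0.5 = 0.125.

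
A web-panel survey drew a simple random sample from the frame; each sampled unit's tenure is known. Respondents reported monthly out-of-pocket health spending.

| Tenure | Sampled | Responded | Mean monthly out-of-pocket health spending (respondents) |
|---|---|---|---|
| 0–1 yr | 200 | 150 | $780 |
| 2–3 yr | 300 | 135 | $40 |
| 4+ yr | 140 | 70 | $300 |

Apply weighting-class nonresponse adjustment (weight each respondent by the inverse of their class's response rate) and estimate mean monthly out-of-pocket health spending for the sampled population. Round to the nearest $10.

$330

Response rates by class: 0–1 yr 150/200 = 75%, 2–3 yr 135/300 = 45%, 4+ yr 70/140 = 50%.
With weight = n_sampled/n_responded per class, the weighted class total is n_sampled:
  0–1 yr: 200 × 780 = 156,000
  2–3 yr: 300 × 40 = 12,000
  4+ yr: 140 × 300 = 42,000
Adjusted estimate = 210,000 / 640 = 328.125 → $330.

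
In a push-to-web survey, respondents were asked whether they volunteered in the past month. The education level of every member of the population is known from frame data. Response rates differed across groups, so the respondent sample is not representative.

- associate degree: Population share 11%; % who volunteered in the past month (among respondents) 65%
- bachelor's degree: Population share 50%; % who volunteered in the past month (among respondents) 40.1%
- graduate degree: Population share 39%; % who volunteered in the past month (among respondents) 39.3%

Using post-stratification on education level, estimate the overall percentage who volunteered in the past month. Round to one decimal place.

Weight each group's respondent value by its population share:
  associate degree: 0.11 × 65 = 7.15
  bachelor's degree: 0.5 × 40.1 = 20.05
  graduate degree: 0.39 × 39.3 = 15.327
Post-stratified estimate = 42.527 → 42.5%.

42.5%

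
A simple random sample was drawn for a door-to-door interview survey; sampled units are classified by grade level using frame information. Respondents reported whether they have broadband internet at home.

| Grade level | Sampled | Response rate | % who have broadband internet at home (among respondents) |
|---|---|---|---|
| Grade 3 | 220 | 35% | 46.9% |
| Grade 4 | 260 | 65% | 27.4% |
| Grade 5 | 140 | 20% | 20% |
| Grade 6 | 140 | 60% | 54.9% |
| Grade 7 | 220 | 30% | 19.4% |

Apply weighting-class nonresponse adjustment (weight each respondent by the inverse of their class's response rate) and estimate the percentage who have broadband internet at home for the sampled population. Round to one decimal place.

32.9%

Inverse-response-rate weighting restores each class to its sampled count, so class totals weight by n_sampled:
  Grade 3: 220 × 46.9 = 10,318
  Grade 4: 260 × 27.4 = 7124
  Grade 5: 140 × 20 = 2800
  Grade 6: 140 × 54.9 = 7686
  Grade 7: 220 × 19.4 = 4268
Adjusted estimate = 32,196 / 980 = 32.8531 → 32.9%.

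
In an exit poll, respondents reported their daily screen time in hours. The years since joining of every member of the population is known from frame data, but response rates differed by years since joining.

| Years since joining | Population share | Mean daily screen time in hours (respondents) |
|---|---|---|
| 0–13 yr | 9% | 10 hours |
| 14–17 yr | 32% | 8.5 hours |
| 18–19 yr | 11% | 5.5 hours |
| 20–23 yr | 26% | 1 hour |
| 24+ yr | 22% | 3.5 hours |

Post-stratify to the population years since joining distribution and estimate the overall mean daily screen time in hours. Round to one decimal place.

5.3

Each cell contributes population-share × respondent value:
  0–13 yr: 0.09 × 10 = 0.9
  14–17 yr: 0.32 × 8.5 = 2.72
  18–19 yr: 0.11 × 5.5 = 0.605
  20–23 yr: 0.26 × 1 = 0.26
  24+ yr: 0.22 × 3.5 = 0.77
Post-stratified estimate = 5.255 → 5.3.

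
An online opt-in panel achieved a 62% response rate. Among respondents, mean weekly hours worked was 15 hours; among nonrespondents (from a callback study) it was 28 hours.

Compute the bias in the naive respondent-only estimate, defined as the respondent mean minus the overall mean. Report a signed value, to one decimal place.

Nonresponse fraction = 1 − 0.62 = 0.38.
Bias = (nonresponse fraction) × (respondent mean − nonrespondent mean)
     = 0.38 × (15 − 28) = 0.38 × -13 = -4.94.

-4.9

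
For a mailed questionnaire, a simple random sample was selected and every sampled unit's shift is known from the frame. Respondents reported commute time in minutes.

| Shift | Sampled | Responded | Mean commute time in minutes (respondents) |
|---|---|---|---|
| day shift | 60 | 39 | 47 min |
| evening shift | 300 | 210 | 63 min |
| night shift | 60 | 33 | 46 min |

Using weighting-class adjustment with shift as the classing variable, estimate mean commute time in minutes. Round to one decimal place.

58.3

Class response rates: day shift 39/60 = 65%, evening shift 210/300 = 70%, night shift 33/60 = 55%.
Weighting each respondent by the inverse class response rate inflates each class back to its sampled size, so the class weight is n_sampled:
  day shift: 60 × 47 = 2820
  evening shift: 300 × 63 = 18,900
  night shift: 60 × 46 = 2760
Adjusted estimate = 24,480 / 420 = 58.2857 → 58.3.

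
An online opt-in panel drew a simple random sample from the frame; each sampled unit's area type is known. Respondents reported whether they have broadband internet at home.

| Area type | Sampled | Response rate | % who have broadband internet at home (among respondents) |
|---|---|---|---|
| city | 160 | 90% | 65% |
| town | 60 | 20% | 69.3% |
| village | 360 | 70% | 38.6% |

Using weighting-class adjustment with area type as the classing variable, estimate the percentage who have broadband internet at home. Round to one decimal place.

Weighting each respondent by the inverse class response rate inflates each class back to its sampled size, so the class weight is n_sampled:
  city: 160 × 65 = 10,400
  town: 60 × 69.3 = 4158
  village: 360 × 38.6 = 13,896
Adjusted estimate = 28,454 / 580 = 49.0586 → 49.1%.

49.1%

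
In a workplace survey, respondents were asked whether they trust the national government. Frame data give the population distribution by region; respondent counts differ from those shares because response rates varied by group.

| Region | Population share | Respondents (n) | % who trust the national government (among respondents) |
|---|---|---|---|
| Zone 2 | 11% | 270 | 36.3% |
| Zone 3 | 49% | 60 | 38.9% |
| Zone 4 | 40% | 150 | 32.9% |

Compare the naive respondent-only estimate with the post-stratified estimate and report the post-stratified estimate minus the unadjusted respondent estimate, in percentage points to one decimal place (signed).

Naive respondent-only estimate (weights = respondent counts):
  (270/480)×36.3 + (60/480)×38.9 + (150/480)×32.9 = 35.5625%
Reweighting by population region shares:
  0.11×36.3 + 0.49×38.9 + 0.4×32.9 = 36.214%
Difference = 36.214 − 35.5625 = 0.6515 pp.

+0.7 percentage points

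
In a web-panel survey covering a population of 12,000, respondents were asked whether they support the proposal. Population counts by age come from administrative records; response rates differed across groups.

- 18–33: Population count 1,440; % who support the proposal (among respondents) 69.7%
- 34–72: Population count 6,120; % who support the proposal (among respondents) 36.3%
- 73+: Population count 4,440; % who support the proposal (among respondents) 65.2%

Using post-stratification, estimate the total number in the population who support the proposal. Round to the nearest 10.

Each cell contributes its population count × the respondent rate:
  18–33: 1,440 × 69.7% = 1003.68
  34–72: 6,120 × 36.3% = 2221.56
  73+: 4,440 × 65.2% = 2894.88
Estimated total = 6120.12 → 6,120.

6,120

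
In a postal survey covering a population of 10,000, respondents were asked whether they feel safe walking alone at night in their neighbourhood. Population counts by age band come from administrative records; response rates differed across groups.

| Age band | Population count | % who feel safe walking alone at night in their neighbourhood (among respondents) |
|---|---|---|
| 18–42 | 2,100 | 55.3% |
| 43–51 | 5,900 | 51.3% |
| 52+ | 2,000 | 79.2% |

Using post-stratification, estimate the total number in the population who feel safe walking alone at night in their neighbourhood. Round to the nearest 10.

Apply each group's respondent rate to its population count:
  18–42: 2,100 × 55.3% = 1161.3
  43–51: 5,900 × 51.3% = 3026.7
  52+: 2,000 × 79.2% = 1584
Estimated total = 5772 → 5,770.

5,770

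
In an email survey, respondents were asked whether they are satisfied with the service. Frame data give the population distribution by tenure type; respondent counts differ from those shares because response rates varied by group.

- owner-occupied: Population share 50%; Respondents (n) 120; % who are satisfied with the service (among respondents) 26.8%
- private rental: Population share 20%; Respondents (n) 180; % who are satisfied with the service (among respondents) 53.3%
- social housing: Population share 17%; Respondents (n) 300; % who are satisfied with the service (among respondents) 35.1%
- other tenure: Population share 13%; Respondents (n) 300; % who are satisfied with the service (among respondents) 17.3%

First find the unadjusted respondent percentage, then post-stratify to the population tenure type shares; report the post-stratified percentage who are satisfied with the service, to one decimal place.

32.3%

Naive respondent-only estimate (weights = respondent counts):
  (120/900)×26.8 + (180/900)×53.3 + (300/900)×35.1 + (300/900)×17.3 = 31.7%
Reweighting by population tenure type shares:
  0.5×26.8 + 0.2×53.3 + 0.17×35.1 + 0.13×17.3 = 32.276%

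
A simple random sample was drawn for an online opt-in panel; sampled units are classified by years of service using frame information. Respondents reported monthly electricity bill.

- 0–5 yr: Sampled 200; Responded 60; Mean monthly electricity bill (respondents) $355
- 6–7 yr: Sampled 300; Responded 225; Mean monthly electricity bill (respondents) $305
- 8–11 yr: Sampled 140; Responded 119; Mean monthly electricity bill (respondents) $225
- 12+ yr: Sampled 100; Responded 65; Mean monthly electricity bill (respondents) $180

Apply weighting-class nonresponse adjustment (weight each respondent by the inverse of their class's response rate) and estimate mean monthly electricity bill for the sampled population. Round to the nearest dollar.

$286

Class response rates: 0–5 yr 60/200 = 30%, 6–7 yr 225/300 = 75%, 8–11 yr 119/140 = 85%, 12+ yr 65/100 = 65%.
Weighting each respondent by the inverse class response rate inflates each class back to its sampled size, so the class weight is n_sampled:
  0–5 yr: 200 × 355 = 71,000
  6–7 yr: 300 × 305 = 91,500
  8–11 yr: 140 × 225 = 31,500
  12+ yr: 100 × 180 = 18,000
Adjusted estimate = 212,000 / 740 = 286.486 → $286.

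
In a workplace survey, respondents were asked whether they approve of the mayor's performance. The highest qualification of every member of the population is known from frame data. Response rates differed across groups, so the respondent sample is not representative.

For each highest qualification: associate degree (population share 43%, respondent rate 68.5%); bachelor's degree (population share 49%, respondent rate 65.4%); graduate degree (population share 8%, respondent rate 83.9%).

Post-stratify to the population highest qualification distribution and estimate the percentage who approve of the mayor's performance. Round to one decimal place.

68.2%

Weight each group's respondent value by its population share:
  associate degree: 0.43 × 68.5 = 29.455
  bachelor's degree: 0.49 × 65.4 = 32.046
  graduate degree: 0.08 × 83.9 = 6.712
Post-stratified estimate = 68.213 → 68.2%.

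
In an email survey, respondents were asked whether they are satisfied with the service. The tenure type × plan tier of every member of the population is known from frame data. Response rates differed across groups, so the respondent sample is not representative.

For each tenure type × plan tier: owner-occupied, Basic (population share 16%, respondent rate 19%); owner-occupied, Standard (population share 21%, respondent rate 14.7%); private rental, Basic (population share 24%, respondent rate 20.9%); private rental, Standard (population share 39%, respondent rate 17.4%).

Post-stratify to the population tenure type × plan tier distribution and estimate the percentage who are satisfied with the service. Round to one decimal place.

Reweight to the known tenure type × plan tier distribution:
  owner-occupied, Basic: 0.16 × 19 = 3.04
  owner-occupied, Standard: 0.21 × 14.7 = 3.087
  private rental, Basic: 0.24 × 20.9 = 5.016
  private rental, Standard: 0.39 × 17.4 = 6.786
Post-stratified estimate = 17.929 → 17.9%.

17.9%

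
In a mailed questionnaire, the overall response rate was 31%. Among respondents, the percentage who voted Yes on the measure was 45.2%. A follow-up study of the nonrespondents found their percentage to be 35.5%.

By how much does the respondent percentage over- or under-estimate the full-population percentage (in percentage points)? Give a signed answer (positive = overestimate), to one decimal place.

+6.7 percentage points

Nonresponse fraction = 1 − 0.31 = 0.69.
Bias = (nonresponse fraction) × (respondent percentage − nonrespondent percentage)
     = 0.69 × (45.2 − 35.5) = 0.69 × 9.7 = 6.693.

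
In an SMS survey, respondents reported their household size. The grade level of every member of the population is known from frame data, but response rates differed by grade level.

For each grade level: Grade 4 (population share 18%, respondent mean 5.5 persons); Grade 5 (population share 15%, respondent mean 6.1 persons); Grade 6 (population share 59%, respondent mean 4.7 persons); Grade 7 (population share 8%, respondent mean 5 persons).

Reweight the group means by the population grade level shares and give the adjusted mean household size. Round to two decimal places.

5.08

Weight each group's respondent value by its population share:
  Grade 4: 0.18 × 5.5 = 0.99
  Grade 5: 0.15 × 6.1 = 0.915
  Grade 6: 0.59 × 4.7 = 2.773
  Grade 7: 0.08 × 5 = 0.4
Post-stratified estimate = 5.078 → 5.08.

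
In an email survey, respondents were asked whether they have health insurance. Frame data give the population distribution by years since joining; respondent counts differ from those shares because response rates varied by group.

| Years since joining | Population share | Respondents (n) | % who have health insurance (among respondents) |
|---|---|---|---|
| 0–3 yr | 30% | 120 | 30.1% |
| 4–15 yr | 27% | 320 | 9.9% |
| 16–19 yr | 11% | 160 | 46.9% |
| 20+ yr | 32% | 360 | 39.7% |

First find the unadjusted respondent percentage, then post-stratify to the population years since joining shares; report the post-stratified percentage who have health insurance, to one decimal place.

29.6%

Naive respondent-only estimate (weights = respondent counts):
  (120/960)×30.1 + (320/960)×9.9 + (160/960)×46.9 + (360/960)×39.7 = 29.7667%
Post-stratifying to population shares instead:
  0.3×30.1 + 0.27×9.9 + 0.11×46.9 + 0.32×39.7 = 29.566%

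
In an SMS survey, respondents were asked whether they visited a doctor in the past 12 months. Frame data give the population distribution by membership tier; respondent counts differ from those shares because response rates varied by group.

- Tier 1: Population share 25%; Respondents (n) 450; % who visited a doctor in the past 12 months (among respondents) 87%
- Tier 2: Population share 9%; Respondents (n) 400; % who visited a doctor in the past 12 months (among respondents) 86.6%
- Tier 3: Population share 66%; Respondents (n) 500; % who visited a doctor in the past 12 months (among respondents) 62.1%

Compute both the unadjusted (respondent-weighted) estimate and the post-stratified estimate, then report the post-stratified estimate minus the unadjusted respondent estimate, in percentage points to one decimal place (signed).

Unadjusted (pooled respondent) estimate weights by respondent counts:
  (450/1350)×87 + (400/1350)×86.6 + (500/1350)×62.1 = 77.6593%
Reweighting by population membership tier shares:
  0.25×87 + 0.09×86.6 + 0.66×62.1 = 70.53%
Difference = 70.53 − 77.6593 = -7.1293 pp.

-7.1 percentage points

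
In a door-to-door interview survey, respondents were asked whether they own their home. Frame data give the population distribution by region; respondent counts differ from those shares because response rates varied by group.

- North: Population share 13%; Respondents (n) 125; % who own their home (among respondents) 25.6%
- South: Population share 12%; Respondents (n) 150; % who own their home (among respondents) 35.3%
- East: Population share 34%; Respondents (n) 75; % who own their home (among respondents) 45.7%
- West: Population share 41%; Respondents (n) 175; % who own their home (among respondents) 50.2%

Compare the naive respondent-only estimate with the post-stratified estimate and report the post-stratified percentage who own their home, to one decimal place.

Without adjustment, the pooled respondent share is:
  (125/525)×25.6 + (150/525)×35.3 + (75/525)×45.7 + (175/525)×50.2 = 39.4429%
Post-stratified estimate weights by population shares:
  0.13×25.6 + 0.12×35.3 + 0.34×45.7 + 0.41×50.2 = 43.684%

43.7%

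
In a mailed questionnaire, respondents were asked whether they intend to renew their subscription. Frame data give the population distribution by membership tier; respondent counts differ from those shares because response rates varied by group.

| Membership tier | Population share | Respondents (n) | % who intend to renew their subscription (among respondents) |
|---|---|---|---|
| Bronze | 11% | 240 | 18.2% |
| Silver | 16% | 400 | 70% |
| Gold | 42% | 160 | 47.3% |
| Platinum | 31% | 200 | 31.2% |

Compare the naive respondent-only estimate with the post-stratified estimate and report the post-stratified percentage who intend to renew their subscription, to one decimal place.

Naive respondent-only estimate (weights = respondent counts):
  (240/1000)×18.2 + (400/1000)×70 + (160/1000)×47.3 + (200/1000)×31.2 = 46.176%
Post-stratifying to population shares instead:
  0.11×18.2 + 0.16×70 + 0.42×47.3 + 0.31×31.2 = 42.74%

42.7%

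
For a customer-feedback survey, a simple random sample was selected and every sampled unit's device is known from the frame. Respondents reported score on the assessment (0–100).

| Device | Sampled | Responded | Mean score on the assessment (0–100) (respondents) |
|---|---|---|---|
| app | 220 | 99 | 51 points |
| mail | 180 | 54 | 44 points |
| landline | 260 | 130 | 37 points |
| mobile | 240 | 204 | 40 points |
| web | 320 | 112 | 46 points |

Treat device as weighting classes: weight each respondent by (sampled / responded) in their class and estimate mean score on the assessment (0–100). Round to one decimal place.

43.5

Response rates by class: app 99/220 = 45%, mail 54/180 = 30%, landline 130/260 = 50%, mobile 204/240 = 85%, web 112/320 = 35%.
Inverse-response-rate weighting restores each class to its sampled count, so class totals weight by n_sampled:
  app: 220 × 51 = 11,220
  mail: 180 × 44 = 7920
  landline: 260 × 37 = 9620
  mobile: 240 × 40 = 9600
  web: 320 × 46 = 14,720
Adjusted estimate = 53,080 / 1,220 = 43.5082 → 43.5.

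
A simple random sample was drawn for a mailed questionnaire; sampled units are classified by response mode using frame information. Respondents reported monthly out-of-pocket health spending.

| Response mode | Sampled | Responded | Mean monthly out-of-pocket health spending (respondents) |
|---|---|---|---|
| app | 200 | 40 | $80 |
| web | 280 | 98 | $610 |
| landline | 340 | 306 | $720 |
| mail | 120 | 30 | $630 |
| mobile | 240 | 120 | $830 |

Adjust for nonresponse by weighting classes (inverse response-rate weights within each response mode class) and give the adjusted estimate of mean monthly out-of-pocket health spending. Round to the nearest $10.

$600

Response rates by class: app 40/200 = 20%, web 98/280 = 35%, landline 306/340 = 90%, mail 30/120 = 25%, mobile 120/240 = 50%.
Weighting each respondent by the inverse class response rate inflates each class back to its sampled size, so the class weight is n_sampled:
  app: 200 × 80 = 16,000
  web: 280 × 610 = 170,800
  landline: 340 × 720 = 244,800
  mail: 120 × 630 = 75,600
  mobile: 240 × 830 = 199,200
Adjusted estimate = 706,400 / 1,180 = 598.644 → $600.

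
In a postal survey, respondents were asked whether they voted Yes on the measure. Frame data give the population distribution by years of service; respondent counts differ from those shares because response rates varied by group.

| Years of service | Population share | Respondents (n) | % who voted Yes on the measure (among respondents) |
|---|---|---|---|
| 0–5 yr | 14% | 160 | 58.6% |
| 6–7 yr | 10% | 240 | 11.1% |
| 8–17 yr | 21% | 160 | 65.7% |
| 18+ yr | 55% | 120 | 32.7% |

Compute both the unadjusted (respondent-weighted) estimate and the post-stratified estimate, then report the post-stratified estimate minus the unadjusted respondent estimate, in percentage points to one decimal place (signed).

Unadjusted (pooled respondent) estimate weights by respondent counts:
  (160/680)×58.6 + (240/680)×11.1 + (160/680)×65.7 + (120/680)×32.7 = 38.9353%
Reweighting by population years of service shares:
  0.14×58.6 + 0.1×11.1 + 0.21×65.7 + 0.55×32.7 = 41.096%
Difference = 41.096 − 38.9353 = 2.1607 pp.

+2.2 percentage points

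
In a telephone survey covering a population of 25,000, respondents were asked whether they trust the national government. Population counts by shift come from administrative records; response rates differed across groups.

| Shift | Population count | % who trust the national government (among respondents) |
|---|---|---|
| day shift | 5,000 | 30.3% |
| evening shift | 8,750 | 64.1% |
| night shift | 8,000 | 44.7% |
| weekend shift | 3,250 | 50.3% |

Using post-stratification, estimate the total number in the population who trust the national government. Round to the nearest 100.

Estimated count per cell = population count × respondent percentage:
  day shift: 5,000 × 30.3% = 1515
  evening shift: 8,750 × 64.1% = 5608.75
  night shift: 8,000 × 44.7% = 3576
  weekend shift: 3,250 × 50.3% = 1634.75
Estimated total = 12334.5 → 12,300.

12,300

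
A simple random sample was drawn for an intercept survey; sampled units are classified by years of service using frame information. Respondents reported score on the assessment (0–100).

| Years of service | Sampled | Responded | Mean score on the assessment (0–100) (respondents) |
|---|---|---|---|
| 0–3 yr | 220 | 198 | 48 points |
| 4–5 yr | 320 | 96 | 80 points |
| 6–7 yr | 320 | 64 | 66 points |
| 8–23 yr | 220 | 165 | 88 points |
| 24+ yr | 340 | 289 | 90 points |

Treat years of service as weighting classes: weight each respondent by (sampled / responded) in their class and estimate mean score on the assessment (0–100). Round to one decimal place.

Response rates by class: 0–3 yr 198/220 = 90%, 4–5 yr 96/320 = 30%, 6–7 yr 64/320 = 20%, 8–23 yr 165/220 = 75%, 24+ yr 289/340 = 85%.
Inverse-response-rate weighting restores each class to its sampled count, so class totals weight by n_sampled:
  0–3 yr: 220 × 48 = 10,560
  4–5 yr: 320 × 80 = 25,600
  6–7 yr: 320 × 66 = 21,120
  8–23 yr: 220 × 88 = 19,360
  24+ yr: 340 × 90 = 30,600
Adjusted estimate = 107,240 / 1,420 = 75.5211 → 75.5.

75.5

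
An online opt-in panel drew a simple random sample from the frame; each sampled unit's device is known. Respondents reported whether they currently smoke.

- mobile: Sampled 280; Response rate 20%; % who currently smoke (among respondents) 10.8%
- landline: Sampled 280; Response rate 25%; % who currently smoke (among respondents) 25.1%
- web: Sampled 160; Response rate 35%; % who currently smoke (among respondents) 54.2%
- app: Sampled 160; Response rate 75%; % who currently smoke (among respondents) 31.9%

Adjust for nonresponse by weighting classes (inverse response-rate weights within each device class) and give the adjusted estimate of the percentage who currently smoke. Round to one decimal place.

27.1%

Inverse-response-rate weighting restores each class to its sampled count, so class totals weight by n_sampled:
  mobile: 280 × 10.8 = 3024
  landline: 280 × 25.1 = 7028
  web: 160 × 54.2 = 8672
  app: 160 × 31.9 = 5104
Adjusted estimate = 23,828 / 880 = 27.0773 → 27.1%.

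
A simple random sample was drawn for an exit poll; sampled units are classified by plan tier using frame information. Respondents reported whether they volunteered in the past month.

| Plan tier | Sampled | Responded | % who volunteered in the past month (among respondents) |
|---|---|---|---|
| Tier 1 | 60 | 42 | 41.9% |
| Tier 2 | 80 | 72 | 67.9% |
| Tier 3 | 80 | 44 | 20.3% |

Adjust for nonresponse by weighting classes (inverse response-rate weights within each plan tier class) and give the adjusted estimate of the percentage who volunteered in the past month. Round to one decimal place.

Response rates by class: Tier 1 42/60 = 70%, Tier 2 72/80 = 90%, Tier 3 44/80 = 55%.
Inverse-response-rate weighting restores each class to its sampled count, so class totals weight by n_sampled:
  Tier 1: 60 × 41.9 = 2514
  Tier 2: 80 × 67.9 = 5432
  Tier 3: 80 × 20.3 = 1624
Adjusted estimate = 9570 / 220 = 43.5 → 43.5%.

43.5%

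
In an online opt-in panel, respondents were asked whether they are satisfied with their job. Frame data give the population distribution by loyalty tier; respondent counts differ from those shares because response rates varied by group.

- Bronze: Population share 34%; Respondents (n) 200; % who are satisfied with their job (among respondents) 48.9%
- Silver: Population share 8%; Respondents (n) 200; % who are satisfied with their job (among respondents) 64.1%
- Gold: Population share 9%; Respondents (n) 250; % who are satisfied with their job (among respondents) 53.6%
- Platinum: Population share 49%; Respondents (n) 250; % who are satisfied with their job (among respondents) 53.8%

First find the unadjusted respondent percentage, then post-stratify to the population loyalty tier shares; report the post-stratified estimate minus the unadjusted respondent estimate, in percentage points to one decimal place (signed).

Naive respondent-only estimate (weights = respondent counts):
  (200/900)×48.9 + (200/900)×64.1 + (250/900)×53.6 + (250/900)×53.8 = 54.9444%
Post-stratified estimate weights by population shares:
  0.34×48.9 + 0.08×64.1 + 0.09×53.6 + 0.49×53.8 = 52.94%
Difference = 52.94 − 54.9444 = -2.0044 pp.

-2.0 percentage points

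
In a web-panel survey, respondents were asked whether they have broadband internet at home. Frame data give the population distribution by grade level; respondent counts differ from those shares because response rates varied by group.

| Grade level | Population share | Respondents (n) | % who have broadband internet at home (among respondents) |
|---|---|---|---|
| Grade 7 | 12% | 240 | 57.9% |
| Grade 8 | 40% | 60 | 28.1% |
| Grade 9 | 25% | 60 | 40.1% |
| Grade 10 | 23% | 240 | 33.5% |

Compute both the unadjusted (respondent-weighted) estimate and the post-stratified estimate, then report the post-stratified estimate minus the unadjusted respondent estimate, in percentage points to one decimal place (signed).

-7.5 percentage points

Naive respondent-only estimate (weights = respondent counts):
  (240/600)×57.9 + (60/600)×28.1 + (60/600)×40.1 + (240/600)×33.5 = 43.38%
Post-stratifying to population shares instead:
  0.12×57.9 + 0.4×28.1 + 0.25×40.1 + 0.23×33.5 = 35.918%
Difference = 35.918 − 43.38 = -7.462 pp.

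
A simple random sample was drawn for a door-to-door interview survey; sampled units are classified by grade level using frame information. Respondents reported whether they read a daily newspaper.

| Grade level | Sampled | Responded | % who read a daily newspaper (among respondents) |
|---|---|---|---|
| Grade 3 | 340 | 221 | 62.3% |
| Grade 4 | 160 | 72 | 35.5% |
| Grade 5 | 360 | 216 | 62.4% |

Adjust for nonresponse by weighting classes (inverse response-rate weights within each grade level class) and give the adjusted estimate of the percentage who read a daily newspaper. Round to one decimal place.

Class response rates: Grade 3 221/340 = 65%, Grade 4 72/160 = 45%, Grade 5 216/360 = 60%.
With weight = n_sampled/n_responded per class, the weighted class total is n_sampled:
  Grade 3: 340 × 62.3 = 21,182
  Grade 4: 160 × 35.5 = 5680
  Grade 5: 360 × 62.4 = 22,464
Adjusted estimate = 49,326 / 860 = 57.3558 → 57.4%.

57.4%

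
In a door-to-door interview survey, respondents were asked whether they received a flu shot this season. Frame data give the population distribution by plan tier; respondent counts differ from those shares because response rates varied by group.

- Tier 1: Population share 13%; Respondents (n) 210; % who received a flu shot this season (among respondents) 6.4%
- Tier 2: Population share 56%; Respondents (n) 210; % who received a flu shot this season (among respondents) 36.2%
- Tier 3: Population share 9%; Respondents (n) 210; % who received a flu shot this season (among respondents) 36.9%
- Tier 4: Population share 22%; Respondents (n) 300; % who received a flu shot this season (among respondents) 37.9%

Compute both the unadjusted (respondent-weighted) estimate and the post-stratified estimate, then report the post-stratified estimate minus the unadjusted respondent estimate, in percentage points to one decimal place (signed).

Naive respondent-only estimate (weights = respondent counts):
  (210/930)×6.4 + (210/930)×36.2 + (210/930)×36.9 + (300/930)×37.9 = 30.1774%
Post-stratifying to population shares instead:
  0.13×6.4 + 0.56×36.2 + 0.09×36.9 + 0.22×37.9 = 32.763%
Difference = 32.763 − 30.1774 = 2.5856 pp.

+2.6 percentage points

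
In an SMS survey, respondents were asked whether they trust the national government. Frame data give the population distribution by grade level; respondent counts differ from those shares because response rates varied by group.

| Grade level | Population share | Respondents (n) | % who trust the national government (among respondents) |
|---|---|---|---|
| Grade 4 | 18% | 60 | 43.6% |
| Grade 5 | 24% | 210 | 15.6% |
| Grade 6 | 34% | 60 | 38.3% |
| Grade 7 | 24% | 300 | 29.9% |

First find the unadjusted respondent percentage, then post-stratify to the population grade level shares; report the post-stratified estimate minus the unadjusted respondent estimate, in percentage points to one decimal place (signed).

Unadjusted (pooled respondent) estimate weights by respondent counts:
  (60/630)×43.6 + (210/630)×15.6 + (60/630)×38.3 + (300/630)×29.9 = 27.2381%
Post-stratified estimate weights by population shares:
  0.18×43.6 + 0.24×15.6 + 0.34×38.3 + 0.24×29.9 = 31.79%
Difference = 31.79 − 27.2381 = 4.5519 pp.

+4.6 percentage points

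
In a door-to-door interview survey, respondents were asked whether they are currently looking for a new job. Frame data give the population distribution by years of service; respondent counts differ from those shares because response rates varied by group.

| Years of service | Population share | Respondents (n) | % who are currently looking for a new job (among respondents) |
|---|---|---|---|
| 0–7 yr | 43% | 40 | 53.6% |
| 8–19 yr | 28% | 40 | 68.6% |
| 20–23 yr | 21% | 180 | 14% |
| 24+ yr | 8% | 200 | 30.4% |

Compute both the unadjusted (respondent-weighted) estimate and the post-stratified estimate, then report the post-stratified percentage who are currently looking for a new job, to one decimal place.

47.6%

Without adjustment, the pooled respondent share is:
  (40/460)×53.6 + (40/460)×68.6 + (180/460)×14 + (200/460)×30.4 = 29.3217%
Post-stratified estimate weights by population shares:
  0.43×53.6 + 0.28×68.6 + 0.21×14 + 0.08×30.4 = 47.628%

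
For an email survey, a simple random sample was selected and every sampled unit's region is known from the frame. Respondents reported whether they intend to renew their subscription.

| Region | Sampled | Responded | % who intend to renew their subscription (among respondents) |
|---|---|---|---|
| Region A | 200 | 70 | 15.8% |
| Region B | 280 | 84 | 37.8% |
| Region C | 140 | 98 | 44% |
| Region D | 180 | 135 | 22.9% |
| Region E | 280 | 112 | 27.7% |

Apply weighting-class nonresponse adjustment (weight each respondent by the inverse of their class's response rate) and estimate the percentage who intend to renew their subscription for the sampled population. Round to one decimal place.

Response rates by class: Region A 70/200 = 35%, Region B 84/280 = 30%, Region C 98/140 = 70%, Region D 135/180 = 75%, Region E 112/280 = 40%.
Inverse-response-rate weighting restores each class to its sampled count, so class totals weight by n_sampled:
  Region A: 200 × 15.8 = 3160
  Region B: 280 × 37.8 = 10,584
  Region C: 140 × 44 = 6160
  Region D: 180 × 22.9 = 4122
  Region E: 280 × 27.7 = 7756
Adjusted estimate = 31,782 / 1,080 = 29.4278 → 29.4%.

29.4%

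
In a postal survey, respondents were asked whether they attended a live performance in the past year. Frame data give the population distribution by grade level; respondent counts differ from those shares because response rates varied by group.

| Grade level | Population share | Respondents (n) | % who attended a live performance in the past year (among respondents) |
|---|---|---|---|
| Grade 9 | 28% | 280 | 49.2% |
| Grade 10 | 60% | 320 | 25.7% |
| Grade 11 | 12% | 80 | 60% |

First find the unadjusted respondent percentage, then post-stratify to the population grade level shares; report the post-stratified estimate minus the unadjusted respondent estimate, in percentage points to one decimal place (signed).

Naive respondent-only estimate (weights = respondent counts):
  (280/680)×49.2 + (320/680)×25.7 + (80/680)×60 = 39.4118%
Post-stratified estimate weights by population shares:
  0.28×49.2 + 0.6×25.7 + 0.12×60 = 36.396%
Difference = 36.396 − 39.4118 = -3.0158 pp.

-3.0 percentage points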